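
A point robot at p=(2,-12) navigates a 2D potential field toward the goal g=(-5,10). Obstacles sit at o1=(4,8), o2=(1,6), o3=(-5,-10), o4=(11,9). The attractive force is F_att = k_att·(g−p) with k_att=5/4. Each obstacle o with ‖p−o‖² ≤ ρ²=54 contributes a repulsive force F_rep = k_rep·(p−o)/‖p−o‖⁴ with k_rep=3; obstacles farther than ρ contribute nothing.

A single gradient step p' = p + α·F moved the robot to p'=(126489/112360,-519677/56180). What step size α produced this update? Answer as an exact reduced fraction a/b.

F_att = 5/4·(g−p) = 5/4·(-7,22) = (-8.7500,27.5000)
o1: d²=404 > ρ²=54 → inactive
o2: d²=325 > ρ²=54 → inactive
o3: d²=53 ≤ ρ²=54; F_rep = 3·(7,-2)/53² = (0.0075,-0.0021)
o4: d²=522 > ρ²=54 → inactive
F = F_att + ΣF_rep = (-8.7425,27.4979)
Δp = p'−p = (-0.8743,2.7498); α = Δx/Fx = (-98231/112360) / (-98231/11236) = 1/10
check: Δy/Fy = (154483/56180) / (154483/5618) = 1/10 ✓

α = 1/10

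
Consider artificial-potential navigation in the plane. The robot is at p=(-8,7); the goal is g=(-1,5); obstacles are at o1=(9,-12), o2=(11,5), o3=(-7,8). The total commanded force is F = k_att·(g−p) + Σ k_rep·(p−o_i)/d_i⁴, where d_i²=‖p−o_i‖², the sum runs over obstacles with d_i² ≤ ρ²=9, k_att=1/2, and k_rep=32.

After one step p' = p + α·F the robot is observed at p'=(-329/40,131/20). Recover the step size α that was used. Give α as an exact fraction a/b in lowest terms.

α = 1/20

F_att = 1/2·(g−p) = 1/2·(7,-2) = (3.5000,-1.0000)
o1: d²=650 > ρ²=9 → inactive
o2: d²=365 > ρ²=9 → inactive
o3: d²=2 ≤ ρ²=9; F_rep = 32·(-1,-1)/2² = (-8.0000,-8.0000)
F = F_att + ΣF_rep = (-4.5000,-9.0000)
Δp = p'−p = (-0.2250,-0.4500); α = Δx/Fx = (-9/40) / (-9/2) = 1/20
check: Δy/Fy = (-9/20) / (-9) = 1/20 ✓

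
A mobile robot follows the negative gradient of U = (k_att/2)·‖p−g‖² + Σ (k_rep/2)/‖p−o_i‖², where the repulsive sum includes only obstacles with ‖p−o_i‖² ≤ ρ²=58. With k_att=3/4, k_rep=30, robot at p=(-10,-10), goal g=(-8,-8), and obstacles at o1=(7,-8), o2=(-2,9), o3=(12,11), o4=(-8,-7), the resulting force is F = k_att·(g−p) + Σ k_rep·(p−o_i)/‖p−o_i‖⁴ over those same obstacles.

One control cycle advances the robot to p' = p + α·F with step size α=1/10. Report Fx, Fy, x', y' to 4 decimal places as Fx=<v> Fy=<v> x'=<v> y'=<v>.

F_att = 3/4·(g−p) = 3/4·(2,2) = (1.5000,1.5000)
o1: d²=293 > ρ²=58 → inactive
o2: d²=425 > ρ²=58 → inactive
o3: d²=925 > ρ²=58 → inactive
o4: d²=13 ≤ ρ²=58; F_rep = 30·(-2,-3)/13² = (-0.3550,-0.5325)
F = F_att + ΣF_rep = (1.1450,0.9675)
p' = p + 1/10·F = (-9.8855,-9.9033)

Fx=1.1450 Fy=0.9675 x'=-9.8855 y'=-9.9033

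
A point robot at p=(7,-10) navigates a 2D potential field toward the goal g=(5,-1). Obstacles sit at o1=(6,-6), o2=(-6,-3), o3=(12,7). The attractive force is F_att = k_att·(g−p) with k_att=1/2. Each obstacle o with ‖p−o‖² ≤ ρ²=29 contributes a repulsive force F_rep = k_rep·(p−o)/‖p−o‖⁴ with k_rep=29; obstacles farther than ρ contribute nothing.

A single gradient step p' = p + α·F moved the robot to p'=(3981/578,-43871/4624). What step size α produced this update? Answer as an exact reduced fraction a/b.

α = 1/8

F_att = 1/2·(g−p) = 1/2·(-2,9) = (-1.0000,4.5000)
o1: d²=17 ≤ ρ²=29; F_rep = 29·(1,-4)/17² = (0.1003,-0.4014)
o2: d²=218 > ρ²=29 → inactive
o3: d²=314 > ρ²=29 → inactive
F = F_att + ΣF_rep = (-0.8997,4.0986)
Δp = p'−p = (-0.1125,0.5123); α = Δx/Fx = (-65/578) / (-260/289) = 1/8
check: Δy/Fy = (2369/4624) / (2369/578) = 1/8 ✓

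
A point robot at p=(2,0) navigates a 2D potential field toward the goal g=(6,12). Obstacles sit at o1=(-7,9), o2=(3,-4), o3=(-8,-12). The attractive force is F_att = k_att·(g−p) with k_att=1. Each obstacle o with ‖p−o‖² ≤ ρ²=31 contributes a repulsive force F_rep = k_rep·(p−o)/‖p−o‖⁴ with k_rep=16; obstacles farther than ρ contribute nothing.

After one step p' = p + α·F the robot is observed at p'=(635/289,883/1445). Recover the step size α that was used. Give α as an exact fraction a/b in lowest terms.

α = 1/20

F_att = 1·(g−p) = 1·(4,12) = (4.0000,12.0000)
o1: d²=162 > ρ²=31 → inactive
o2: d²=17 ≤ ρ²=31; F_rep = 16·(-1,4)/17² = (-0.0554,0.2215)
o3: d²=244 > ρ²=31 → inactive
F = F_att + ΣF_rep = (3.9446,12.2215)
Δp = p'−p = (0.1972,0.6111); α = Δx/Fx = (57/289) / (1140/289) = 1/20
check: Δy/Fy = (883/1445) / (3532/289) = 1/20 ✓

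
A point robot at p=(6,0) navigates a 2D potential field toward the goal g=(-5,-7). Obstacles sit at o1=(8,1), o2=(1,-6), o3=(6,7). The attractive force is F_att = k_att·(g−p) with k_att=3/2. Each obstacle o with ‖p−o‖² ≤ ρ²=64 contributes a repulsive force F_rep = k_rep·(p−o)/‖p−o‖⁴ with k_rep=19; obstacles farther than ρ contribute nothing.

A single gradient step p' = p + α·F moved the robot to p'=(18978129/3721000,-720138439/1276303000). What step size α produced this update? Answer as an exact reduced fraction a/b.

F_att = 3/2·(g−p) = 3/2·(-11,-7) = (-16.5000,-10.5000)
o1: d²=5 ≤ ρ²=64; F_rep = 19·(-2,-1)/5² = (-1.5200,-0.7600)
o2: d²=61 ≤ ρ²=64; F_rep = 19·(5,6)/61² = (0.0255,0.0306)
o3: d²=49 ≤ ρ²=64; F_rep = 19·(0,-7)/49² = (0.0000,-0.0554)
F = F_att + ΣF_rep = (-17.9945,-11.2848)
Δp = p'−p = (-0.8997,-0.5642); α = Δx/Fx = (-3347871/3721000) / (-3347871/186050) = 1/20
check: Δy/Fy = (-720138439/1276303000) / (-720138439/63815150) = 1/20 ✓

α = 1/20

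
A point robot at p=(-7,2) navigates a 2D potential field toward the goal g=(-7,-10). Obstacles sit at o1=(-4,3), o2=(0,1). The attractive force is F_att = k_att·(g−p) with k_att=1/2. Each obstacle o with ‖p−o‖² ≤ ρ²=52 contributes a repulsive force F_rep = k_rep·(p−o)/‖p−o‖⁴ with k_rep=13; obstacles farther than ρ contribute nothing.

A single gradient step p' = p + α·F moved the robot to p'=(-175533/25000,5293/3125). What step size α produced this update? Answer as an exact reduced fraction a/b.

α = 1/20

F_att = 1/2·(g−p) = 1/2·(0,-12) = (0.0000,-6.0000)
o1: d²=10 ≤ ρ²=52; F_rep = 13·(-3,-1)/10² = (-0.3900,-0.1300)
o2: d²=50 ≤ ρ²=52; F_rep = 13·(-7,1)/50² = (-0.0364,0.0052)
F = F_att + ΣF_rep = (-0.4264,-6.1248)
Δp = p'−p = (-0.0213,-0.3062); α = Δx/Fx = (-533/25000) / (-533/1250) = 1/20
check: Δy/Fy = (-957/3125) / (-3828/625) = 1/20 ✓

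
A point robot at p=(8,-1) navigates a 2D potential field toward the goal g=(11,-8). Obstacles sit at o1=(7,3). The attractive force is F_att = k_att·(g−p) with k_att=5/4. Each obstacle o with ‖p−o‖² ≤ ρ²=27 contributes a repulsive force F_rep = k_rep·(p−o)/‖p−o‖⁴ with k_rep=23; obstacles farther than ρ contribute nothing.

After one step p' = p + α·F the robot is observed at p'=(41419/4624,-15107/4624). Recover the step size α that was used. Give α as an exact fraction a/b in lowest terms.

α = 1/4

F_att = 5/4·(g−p) = 5/4·(3,-7) = (3.7500,-8.7500)
o1: d²=17 ≤ ρ²=27; F_rep = 23·(1,-4)/17² = (0.0796,-0.3183)
F = F_att + ΣF_rep = (3.8296,-9.0683)
Δp = p'−p = (0.9574,-2.2671); α = Δx/Fx = (4427/4624) / (4427/1156) = 1/4
check: Δy/Fy = (-10483/4624) / (-10483/1156) = 1/4 ✓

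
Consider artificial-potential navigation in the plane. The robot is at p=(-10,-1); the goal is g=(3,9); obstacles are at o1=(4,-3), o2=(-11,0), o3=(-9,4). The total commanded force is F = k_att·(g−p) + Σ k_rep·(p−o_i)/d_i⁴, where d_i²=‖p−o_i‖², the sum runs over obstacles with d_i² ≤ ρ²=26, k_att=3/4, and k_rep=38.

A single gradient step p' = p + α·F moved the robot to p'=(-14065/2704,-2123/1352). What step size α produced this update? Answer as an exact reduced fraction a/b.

F_att = 3/4·(g−p) = 3/4·(13,10) = (9.7500,7.5000)
o1: d²=200 > ρ²=26 → inactive
o2: d²=2 ≤ ρ²=26; F_rep = 38·(1,-1)/2² = (9.5000,-9.5000)
o3: d²=26 ≤ ρ²=26; F_rep = 38·(-1,-5)/26² = (-0.0562,-0.2811)
F = F_att + ΣF_rep = (19.1938,-2.2811)
Δp = p'−p = (4.7984,-0.5703); α = Δx/Fx = (12975/2704) / (12975/676) = 1/4
check: Δy/Fy = (-771/1352) / (-771/338) = 1/4 ✓

α = 1/4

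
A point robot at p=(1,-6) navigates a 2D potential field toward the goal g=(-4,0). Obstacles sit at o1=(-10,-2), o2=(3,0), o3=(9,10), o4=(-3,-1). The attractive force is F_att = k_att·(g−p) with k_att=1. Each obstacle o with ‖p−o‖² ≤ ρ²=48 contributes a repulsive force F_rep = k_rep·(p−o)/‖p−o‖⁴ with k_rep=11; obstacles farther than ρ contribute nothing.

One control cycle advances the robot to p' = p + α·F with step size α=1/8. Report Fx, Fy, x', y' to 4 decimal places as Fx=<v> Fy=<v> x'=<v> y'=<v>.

Fx=-4.9876 Fy=5.9260 x'=0.3766 y'=-5.2592

F_att = 1·(g−p) = 1·(-5,6) = (-5.0000,6.0000)
o1: d²=137 > ρ²=48 → inactive
o2: d²=40 ≤ ρ²=48; F_rep = 11·(-2,-6)/40² = (-0.0138,-0.0413)
o3: d²=320 > ρ²=48 → inactive
o4: d²=41 ≤ ρ²=48; F_rep = 11·(4,-5)/41² = (0.0262,-0.0327)
F = F_att + ΣF_rep = (-4.9876,5.9260)
p' = p + 1/8·F = (0.3766,-5.2592)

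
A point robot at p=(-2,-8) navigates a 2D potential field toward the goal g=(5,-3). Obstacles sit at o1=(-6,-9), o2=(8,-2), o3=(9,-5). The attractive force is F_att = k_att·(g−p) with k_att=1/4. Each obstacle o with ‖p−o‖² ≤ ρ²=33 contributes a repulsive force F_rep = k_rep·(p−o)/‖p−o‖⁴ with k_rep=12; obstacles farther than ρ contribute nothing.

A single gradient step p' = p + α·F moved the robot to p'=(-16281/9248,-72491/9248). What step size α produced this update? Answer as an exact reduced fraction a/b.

α = 1/8

F_att = 1/4·(g−p) = 1/4·(7,5) = (1.7500,1.2500)
o1: d²=17 ≤ ρ²=33; F_rep = 12·(4,1)/17² = (0.1661,0.0415)
o2: d²=136 > ρ²=33 → inactive
o3: d²=130 > ρ²=33 → inactive
F = F_att + ΣF_rep = (1.9161,1.2915)
Δp = p'−p = (0.2395,0.1614); α = Δx/Fx = (2215/9248) / (2215/1156) = 1/8
check: Δy/Fy = (1493/9248) / (1493/1156) = 1/8 ✓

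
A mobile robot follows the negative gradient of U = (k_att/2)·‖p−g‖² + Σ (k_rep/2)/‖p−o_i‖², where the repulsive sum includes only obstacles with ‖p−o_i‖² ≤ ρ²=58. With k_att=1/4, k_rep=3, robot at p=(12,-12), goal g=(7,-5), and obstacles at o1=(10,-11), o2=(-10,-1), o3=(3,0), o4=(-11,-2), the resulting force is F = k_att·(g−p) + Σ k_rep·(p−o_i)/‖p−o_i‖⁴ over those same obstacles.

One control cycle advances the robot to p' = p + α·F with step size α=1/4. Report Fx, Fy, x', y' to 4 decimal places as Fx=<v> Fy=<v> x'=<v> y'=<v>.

Fx=-1.0100 Fy=1.6300 x'=11.7475 y'=-11.5925

F_att = 1/4·(g−p) = 1/4·(-5,7) = (-1.2500,1.7500)
o1: d²=5 ≤ ρ²=58; F_rep = 3·(2,-1)/5² = (0.2400,-0.1200)
o2: d²=605 > ρ²=58 → inactive
o3: d²=225 > ρ²=58 → inactive
o4: d²=629 > ρ²=58 → inactive
F = F_att + ΣF_rep = (-1.0100,1.6300)
p' = p + 1/4·F = (11.7475,-11.5925)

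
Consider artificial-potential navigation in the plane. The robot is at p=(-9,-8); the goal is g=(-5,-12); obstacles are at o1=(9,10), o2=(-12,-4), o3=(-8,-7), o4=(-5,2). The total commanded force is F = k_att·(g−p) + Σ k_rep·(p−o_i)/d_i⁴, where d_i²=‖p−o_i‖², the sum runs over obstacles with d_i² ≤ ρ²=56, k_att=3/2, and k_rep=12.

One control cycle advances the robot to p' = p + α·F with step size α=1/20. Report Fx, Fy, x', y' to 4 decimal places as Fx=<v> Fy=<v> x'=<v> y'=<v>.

Fx=3.0576 Fy=-9.0768 x'=-8.8471 y'=-8.4538

F_att = 3/2·(g−p) = 3/2·(4,-4) = (6.0000,-6.0000)
o1: d²=648 > ρ²=56 → inactive
o2: d²=25 ≤ ρ²=56; F_rep = 12·(3,-4)/25² = (0.0576,-0.0768)
o3: d²=2 ≤ ρ²=56; F_rep = 12·(-1,-1)/2² = (-3.0000,-3.0000)
o4: d²=116 > ρ²=56 → inactive
F = F_att + ΣF_rep = (3.0576,-9.0768)
p' = p + 1/20·F = (-8.8471,-8.4538)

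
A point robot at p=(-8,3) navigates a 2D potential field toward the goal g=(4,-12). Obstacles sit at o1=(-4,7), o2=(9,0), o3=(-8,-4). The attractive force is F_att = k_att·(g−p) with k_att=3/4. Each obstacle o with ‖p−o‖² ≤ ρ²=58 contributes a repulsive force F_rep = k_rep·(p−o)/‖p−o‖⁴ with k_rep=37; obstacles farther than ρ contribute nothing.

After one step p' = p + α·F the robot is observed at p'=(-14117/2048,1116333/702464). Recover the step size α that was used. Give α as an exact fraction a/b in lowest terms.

F_att = 3/4·(g−p) = 3/4·(12,-15) = (9.0000,-11.2500)
o1: d²=32 ≤ ρ²=58; F_rep = 37·(-4,-4)/32² = (-0.1445,-0.1445)
o2: d²=298 > ρ²=58 → inactive
o3: d²=49 ≤ ρ²=58; F_rep = 37·(0,7)/49² = (0.0000,0.1079)
F = F_att + ΣF_rep = (8.8555,-11.2867)
Δp = p'−p = (1.1069,-1.4108); α = Δx/Fx = (2267/2048) / (2267/256) = 1/8
check: Δy/Fy = (-991059/702464) / (-991059/87808) = 1/8 ✓

α = 1/8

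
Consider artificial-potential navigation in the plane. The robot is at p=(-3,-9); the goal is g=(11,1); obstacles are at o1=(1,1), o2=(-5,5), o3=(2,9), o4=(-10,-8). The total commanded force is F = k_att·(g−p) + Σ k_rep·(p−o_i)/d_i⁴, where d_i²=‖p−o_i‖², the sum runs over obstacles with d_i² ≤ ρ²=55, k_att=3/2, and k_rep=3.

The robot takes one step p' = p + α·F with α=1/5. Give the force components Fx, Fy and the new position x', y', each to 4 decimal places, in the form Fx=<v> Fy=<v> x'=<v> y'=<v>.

Fx=21.0084 Fy=14.9988 x'=1.2017 y'=-6.0002

F_att = 3/2·(g−p) = 3/2·(14,10) = (21.0000,15.0000)
o1: d²=116 > ρ²=55 → inactive
o2: d²=200 > ρ²=55 → inactive
o3: d²=349 > ρ²=55 → inactive
o4: d²=50 ≤ ρ²=55; F_rep = 3·(7,-1)/50² = (0.0084,-0.0012)
F = F_att + ΣF_rep = (21.0084,14.9988)
p' = p + 1/5·F = (1.2017,-6.0002)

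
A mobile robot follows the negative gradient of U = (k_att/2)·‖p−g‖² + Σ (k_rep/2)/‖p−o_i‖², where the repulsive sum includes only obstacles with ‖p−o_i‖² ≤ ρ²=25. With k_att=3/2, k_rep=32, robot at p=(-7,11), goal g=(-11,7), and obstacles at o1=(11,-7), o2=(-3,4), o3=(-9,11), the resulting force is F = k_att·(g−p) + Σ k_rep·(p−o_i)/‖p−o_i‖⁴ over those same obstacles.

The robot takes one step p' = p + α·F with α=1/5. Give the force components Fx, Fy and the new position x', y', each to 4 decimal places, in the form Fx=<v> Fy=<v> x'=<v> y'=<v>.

F_att = 3/2·(g−p) = 3/2·(-4,-4) = (-6.0000,-6.0000)
o1: d²=648 > ρ²=25 → inactive
o2: d²=65 > ρ²=25 → inactive
o3: d²=4 ≤ ρ²=25; F_rep = 32·(2,0)/4² = (4.0000,0.0000)
F = F_att + ΣF_rep = (-2.0000,-6.0000)
p' = p + 1/5·F = (-7.4000,9.8000)

Fx=-2.0000 Fy=-6.0000 x'=-7.4000 y'=9.8000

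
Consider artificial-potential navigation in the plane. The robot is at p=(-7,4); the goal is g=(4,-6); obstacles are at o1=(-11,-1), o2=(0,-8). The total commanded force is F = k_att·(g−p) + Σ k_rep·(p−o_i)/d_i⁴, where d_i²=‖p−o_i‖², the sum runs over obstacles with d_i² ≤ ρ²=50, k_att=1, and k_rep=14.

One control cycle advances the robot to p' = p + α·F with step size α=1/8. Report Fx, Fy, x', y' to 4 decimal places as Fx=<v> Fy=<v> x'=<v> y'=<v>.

F_att = 1·(g−p) = 1·(11,-10) = (11.0000,-10.0000)
o1: d²=41 ≤ ρ²=50; F_rep = 14·(4,5)/41² = (0.0333,0.0416)
o2: d²=193 > ρ²=50 → inactive
F = F_att + ΣF_rep = (11.0333,-9.9584)
p' = p + 1/8·F = (-5.6208,2.7552)

Fx=11.0333 Fy=-9.9584 x'=-5.6208 y'=2.7552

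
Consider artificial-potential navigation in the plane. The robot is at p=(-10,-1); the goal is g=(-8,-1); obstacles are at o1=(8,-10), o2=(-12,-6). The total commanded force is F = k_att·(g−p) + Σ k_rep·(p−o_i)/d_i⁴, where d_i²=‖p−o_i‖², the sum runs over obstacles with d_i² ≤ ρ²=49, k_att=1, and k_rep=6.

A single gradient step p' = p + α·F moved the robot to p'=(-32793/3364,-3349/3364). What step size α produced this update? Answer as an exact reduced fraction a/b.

F_att = 1·(g−p) = 1·(2,0) = (2.0000,0.0000)
o1: d²=405 > ρ²=49 → inactive
o2: d²=29 ≤ ρ²=49; F_rep = 6·(2,5)/29² = (0.0143,0.0357)
F = F_att + ΣF_rep = (2.0143,0.0357)
Δp = p'−p = (0.2518,0.0045); α = Δx/Fx = (847/3364) / (1694/841) = 1/8
check: Δy/Fy = (15/3364) / (30/841) = 1/8 ✓

α = 1/8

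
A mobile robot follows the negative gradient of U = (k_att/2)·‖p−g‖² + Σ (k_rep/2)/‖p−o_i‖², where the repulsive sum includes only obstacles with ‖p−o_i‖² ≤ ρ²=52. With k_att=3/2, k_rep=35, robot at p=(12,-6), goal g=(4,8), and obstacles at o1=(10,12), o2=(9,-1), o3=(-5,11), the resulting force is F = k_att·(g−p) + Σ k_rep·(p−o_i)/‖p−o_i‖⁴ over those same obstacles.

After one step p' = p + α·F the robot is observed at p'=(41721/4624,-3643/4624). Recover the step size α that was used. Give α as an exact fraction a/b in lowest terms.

α = 1/4

F_att = 3/2·(g−p) = 3/2·(-8,14) = (-12.0000,21.0000)
o1: d²=328 > ρ²=52 → inactive
o2: d²=34 ≤ ρ²=52; F_rep = 35·(3,-5)/34² = (0.0908,-0.1514)
o3: d²=578 > ρ²=52 → inactive
F = F_att + ΣF_rep = (-11.9092,20.8486)
Δp = p'−p = (-2.9773,5.2122); α = Δx/Fx = (-13767/4624) / (-13767/1156) = 1/4
check: Δy/Fy = (24101/4624) / (24101/1156) = 1/4 ✓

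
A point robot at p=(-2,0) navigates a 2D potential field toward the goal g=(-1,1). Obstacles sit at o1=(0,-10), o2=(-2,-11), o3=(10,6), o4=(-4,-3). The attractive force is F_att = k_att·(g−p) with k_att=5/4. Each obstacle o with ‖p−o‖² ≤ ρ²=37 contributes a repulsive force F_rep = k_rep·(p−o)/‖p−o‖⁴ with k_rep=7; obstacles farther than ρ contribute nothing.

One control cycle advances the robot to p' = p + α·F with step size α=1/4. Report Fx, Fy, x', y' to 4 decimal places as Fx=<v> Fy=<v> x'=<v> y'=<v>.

Fx=1.3328 Fy=1.3743 x'=-1.6668 y'=0.3436

F_att = 5/4·(g−p) = 5/4·(1,1) = (1.2500,1.2500)
o1: d²=104 > ρ²=37 → inactive
o2: d²=121 > ρ²=37 → inactive
o3: d²=180 > ρ²=37 → inactive
o4: d²=13 ≤ ρ²=37; F_rep = 7·(2,3)/13² = (0.0828,0.1243)
F = F_att + ΣF_rep = (1.3328,1.3743)
p' = p + 1/4·F = (-1.6668,0.3436)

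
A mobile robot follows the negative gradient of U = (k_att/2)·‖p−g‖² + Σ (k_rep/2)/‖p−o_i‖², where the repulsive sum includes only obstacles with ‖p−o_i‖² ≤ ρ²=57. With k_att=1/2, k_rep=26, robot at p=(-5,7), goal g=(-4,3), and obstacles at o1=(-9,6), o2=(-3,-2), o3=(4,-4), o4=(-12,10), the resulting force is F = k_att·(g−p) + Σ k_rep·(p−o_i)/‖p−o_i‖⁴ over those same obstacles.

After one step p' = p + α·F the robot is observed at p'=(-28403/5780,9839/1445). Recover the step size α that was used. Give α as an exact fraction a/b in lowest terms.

α = 1/10

F_att = 1/2·(g−p) = 1/2·(1,-4) = (0.5000,-2.0000)
o1: d²=17 ≤ ρ²=57; F_rep = 26·(4,1)/17² = (0.3599,0.0900)
o2: d²=85 > ρ²=57 → inactive
o3: d²=202 > ρ²=57 → inactive
o4: d²=58 > ρ²=57 → inactive
F = F_att + ΣF_rep = (0.8599,-1.9100)
Δp = p'−p = (0.0860,-0.1910); α = Δx/Fx = (497/5780) / (497/578) = 1/10
check: Δy/Fy = (-276/1445) / (-552/289) = 1/10 ✓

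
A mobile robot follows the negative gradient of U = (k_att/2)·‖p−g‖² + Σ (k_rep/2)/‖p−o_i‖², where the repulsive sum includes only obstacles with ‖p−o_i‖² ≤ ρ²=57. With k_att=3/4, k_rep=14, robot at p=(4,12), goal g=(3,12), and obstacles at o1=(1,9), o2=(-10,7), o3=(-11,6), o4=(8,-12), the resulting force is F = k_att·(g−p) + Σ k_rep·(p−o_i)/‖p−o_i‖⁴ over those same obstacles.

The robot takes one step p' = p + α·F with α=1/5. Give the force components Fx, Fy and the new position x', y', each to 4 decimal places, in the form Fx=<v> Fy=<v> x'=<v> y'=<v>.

Fx=-0.6204 Fy=0.1296 x'=3.8759 y'=12.0259

F_att = 3/4·(g−p) = 3/4·(-1,0) = (-0.7500,0.0000)
o1: d²=18 ≤ ρ²=57; F_rep = 14·(3,3)/18² = (0.1296,0.1296)
o2: d²=221 > ρ²=57 → inactive
o3: d²=261 > ρ²=57 → inactive
o4: d²=592 > ρ²=57 → inactive
F = F_att + ΣF_rep = (-0.6204,0.1296)
p' = p + 1/5·F = (3.8759,12.0259)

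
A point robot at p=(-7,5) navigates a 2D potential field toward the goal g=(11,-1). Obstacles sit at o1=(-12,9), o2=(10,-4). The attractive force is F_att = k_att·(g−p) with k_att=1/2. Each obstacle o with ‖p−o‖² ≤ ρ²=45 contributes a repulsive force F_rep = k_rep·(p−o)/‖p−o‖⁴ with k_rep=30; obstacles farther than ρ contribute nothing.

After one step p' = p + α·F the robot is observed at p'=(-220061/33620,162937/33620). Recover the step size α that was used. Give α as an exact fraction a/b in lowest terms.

α = 1/20

F_att = 1/2·(g−p) = 1/2·(18,-6) = (9.0000,-3.0000)
o1: d²=41 ≤ ρ²=45; F_rep = 30·(5,-4)/41² = (0.0892,-0.0714)
o2: d²=370 > ρ²=45 → inactive
F = F_att + ΣF_rep = (9.0892,-3.0714)
Δp = p'−p = (0.4545,-0.1536); α = Δx/Fx = (15279/33620) / (15279/1681) = 1/20
check: Δy/Fy = (-5163/33620) / (-5163/1681) = 1/20 ✓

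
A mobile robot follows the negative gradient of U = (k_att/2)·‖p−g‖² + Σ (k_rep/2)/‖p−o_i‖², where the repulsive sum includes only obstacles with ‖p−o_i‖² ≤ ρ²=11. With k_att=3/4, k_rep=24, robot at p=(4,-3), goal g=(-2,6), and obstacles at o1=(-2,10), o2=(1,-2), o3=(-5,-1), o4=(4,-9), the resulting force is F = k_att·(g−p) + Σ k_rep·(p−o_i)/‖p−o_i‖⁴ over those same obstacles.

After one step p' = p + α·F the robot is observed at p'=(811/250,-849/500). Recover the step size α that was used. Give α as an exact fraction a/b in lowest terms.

α = 1/5

F_att = 3/4·(g−p) = 3/4·(-6,9) = (-4.5000,6.7500)
o1: d²=205 > ρ²=11 → inactive
o2: d²=10 ≤ ρ²=11; F_rep = 24·(3,-1)/10² = (0.7200,-0.2400)
o3: d²=85 > ρ²=11 → inactive
o4: d²=36 > ρ²=11 → inactive
F = F_att + ΣF_rep = (-3.7800,6.5100)
Δp = p'−p = (-0.7560,1.3020); α = Δx/Fx = (-189/250) / (-189/50) = 1/5
check: Δy/Fy = (651/500) / (651/100) = 1/5 ✓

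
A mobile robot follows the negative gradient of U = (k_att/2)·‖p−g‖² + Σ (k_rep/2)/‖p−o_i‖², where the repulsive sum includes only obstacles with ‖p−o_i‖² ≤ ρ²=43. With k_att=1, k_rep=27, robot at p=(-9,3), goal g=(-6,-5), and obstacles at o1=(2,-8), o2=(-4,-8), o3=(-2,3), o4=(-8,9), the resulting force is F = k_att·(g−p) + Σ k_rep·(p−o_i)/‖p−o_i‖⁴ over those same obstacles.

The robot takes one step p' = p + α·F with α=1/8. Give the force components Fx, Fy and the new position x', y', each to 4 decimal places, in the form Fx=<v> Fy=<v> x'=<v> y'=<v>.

F_att = 1·(g−p) = 1·(3,-8) = (3.0000,-8.0000)
o1: d²=242 > ρ²=43 → inactive
o2: d²=146 > ρ²=43 → inactive
o3: d²=49 > ρ²=43 → inactive
o4: d²=37 ≤ ρ²=43; F_rep = 27·(-1,-6)/37² = (-0.0197,-0.1183)
F = F_att + ΣF_rep = (2.9803,-8.1183)
p' = p + 1/8·F = (-8.6275,1.9852)

Fx=2.9803 Fy=-8.1183 x'=-8.6275 y'=1.9852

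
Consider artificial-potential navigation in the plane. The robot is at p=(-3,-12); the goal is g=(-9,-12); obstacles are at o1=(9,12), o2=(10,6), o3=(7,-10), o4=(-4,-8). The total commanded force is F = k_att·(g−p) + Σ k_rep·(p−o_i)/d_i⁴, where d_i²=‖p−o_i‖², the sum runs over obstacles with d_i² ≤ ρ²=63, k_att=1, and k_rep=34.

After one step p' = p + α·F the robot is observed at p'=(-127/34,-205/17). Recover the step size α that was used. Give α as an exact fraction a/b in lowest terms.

F_att = 1·(g−p) = 1·(-6,0) = (-6.0000,0.0000)
o1: d²=720 > ρ²=63 → inactive
o2: d²=493 > ρ²=63 → inactive
o3: d²=104 > ρ²=63 → inactive
o4: d²=17 ≤ ρ²=63; F_rep = 34·(1,-4)/17² = (0.1176,-0.4706)
F = F_att + ΣF_rep = (-5.8824,-0.4706)
Δp = p'−p = (-0.7353,-0.0588); α = Δx/Fx = (-25/34) / (-100/17) = 1/8
check: Δy/Fy = (-1/17) / (-8/17) = 1/8 ✓

α = 1/8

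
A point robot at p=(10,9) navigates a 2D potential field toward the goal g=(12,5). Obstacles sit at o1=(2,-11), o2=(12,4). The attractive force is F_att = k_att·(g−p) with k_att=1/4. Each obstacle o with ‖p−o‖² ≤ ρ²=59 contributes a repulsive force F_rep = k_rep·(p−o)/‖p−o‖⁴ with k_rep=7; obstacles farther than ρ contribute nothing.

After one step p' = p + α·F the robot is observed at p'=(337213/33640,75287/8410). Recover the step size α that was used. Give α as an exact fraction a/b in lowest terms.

F_att = 1/4·(g−p) = 1/4·(2,-4) = (0.5000,-1.0000)
o1: d²=464 > ρ²=59 → inactive
o2: d²=29 ≤ ρ²=59; F_rep = 7·(-2,5)/29² = (-0.0166,0.0416)
F = F_att + ΣF_rep = (0.4834,-0.9584)
Δp = p'−p = (0.0242,-0.0479); α = Δx/Fx = (813/33640) / (813/1682) = 1/20
check: Δy/Fy = (-403/8410) / (-806/841) = 1/20 ✓

α = 1/20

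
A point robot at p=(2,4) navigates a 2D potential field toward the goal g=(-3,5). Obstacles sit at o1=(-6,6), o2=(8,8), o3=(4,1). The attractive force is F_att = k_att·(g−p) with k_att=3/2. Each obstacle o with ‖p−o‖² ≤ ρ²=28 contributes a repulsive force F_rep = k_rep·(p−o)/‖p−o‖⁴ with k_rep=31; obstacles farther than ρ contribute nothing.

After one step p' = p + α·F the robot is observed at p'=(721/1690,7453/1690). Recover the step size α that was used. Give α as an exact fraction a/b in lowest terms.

F_att = 3/2·(g−p) = 3/2·(-5,1) = (-7.5000,1.5000)
o1: d²=68 > ρ²=28 → inactive
o2: d²=52 > ρ²=28 → inactive
o3: d²=13 ≤ ρ²=28; F_rep = 31·(-2,3)/13² = (-0.3669,0.5503)
F = F_att + ΣF_rep = (-7.8669,2.0503)
Δp = p'−p = (-1.5734,0.4101); α = Δx/Fx = (-2659/1690) / (-2659/338) = 1/5
check: Δy/Fy = (693/1690) / (693/338) = 1/5 ✓

α = 1/5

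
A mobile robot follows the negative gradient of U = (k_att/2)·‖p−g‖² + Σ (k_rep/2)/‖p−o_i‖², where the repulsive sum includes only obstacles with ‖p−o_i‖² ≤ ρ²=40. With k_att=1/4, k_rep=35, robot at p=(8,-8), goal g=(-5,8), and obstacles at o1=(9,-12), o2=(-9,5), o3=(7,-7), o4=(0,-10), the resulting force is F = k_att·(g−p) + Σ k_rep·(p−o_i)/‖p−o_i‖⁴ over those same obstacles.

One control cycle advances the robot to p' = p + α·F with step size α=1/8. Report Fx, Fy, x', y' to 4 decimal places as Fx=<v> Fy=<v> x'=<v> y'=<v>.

Fx=5.3789 Fy=-4.2656 x'=8.6724 y'=-8.5332

F_att = 1/4·(g−p) = 1/4·(-13,16) = (-3.2500,4.0000)
o1: d²=17 ≤ ρ²=40; F_rep = 35·(-1,4)/17² = (-0.1211,0.4844)
o2: d²=458 > ρ²=40 → inactive
o3: d²=2 ≤ ρ²=40; F_rep = 35·(1,-1)/2² = (8.7500,-8.7500)
o4: d²=68 > ρ²=40 → inactive
F = F_att + ΣF_rep = (5.3789,-4.2656)
p' = p + 1/8·F = (8.6724,-8.5332)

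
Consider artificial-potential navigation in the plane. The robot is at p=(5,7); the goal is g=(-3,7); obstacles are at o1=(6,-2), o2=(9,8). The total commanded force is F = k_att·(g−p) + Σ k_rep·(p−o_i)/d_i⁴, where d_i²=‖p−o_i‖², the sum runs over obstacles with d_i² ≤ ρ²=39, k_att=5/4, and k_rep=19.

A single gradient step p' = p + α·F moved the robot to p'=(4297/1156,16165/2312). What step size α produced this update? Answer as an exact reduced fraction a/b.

F_att = 5/4·(g−p) = 5/4·(-8,0) = (-10.0000,0.0000)
o1: d²=82 > ρ²=39 → inactive
o2: d²=17 ≤ ρ²=39; F_rep = 19·(-4,-1)/17² = (-0.2630,-0.0657)
F = F_att + ΣF_rep = (-10.2630,-0.0657)
Δp = p'−p = (-1.2829,-0.0082); α = Δx/Fx = (-1483/1156) / (-2966/289) = 1/8
check: Δy/Fy = (-19/2312) / (-19/289) = 1/8 ✓

α = 1/8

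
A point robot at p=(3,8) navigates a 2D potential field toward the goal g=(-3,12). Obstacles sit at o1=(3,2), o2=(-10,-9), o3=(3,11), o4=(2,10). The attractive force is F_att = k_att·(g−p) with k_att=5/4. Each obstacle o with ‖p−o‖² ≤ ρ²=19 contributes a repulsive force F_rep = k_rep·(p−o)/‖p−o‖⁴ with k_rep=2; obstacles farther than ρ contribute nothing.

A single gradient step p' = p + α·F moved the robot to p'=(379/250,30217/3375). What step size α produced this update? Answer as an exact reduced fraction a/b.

α = 1/5

F_att = 5/4·(g−p) = 5/4·(-6,4) = (-7.5000,5.0000)
o1: d²=36 > ρ²=19 → inactive
o2: d²=458 > ρ²=19 → inactive
o3: d²=9 ≤ ρ²=19; F_rep = 2·(0,-3)/9² = (0.0000,-0.0741)
o4: d²=5 ≤ ρ²=19; F_rep = 2·(1,-2)/5² = (0.0800,-0.1600)
F = F_att + ΣF_rep = (-7.4200,4.7659)
Δp = p'−p = (-1.4840,0.9532); α = Δx/Fx = (-371/250) / (-371/50) = 1/5
check: Δy/Fy = (3217/3375) / (3217/675) = 1/5 ✓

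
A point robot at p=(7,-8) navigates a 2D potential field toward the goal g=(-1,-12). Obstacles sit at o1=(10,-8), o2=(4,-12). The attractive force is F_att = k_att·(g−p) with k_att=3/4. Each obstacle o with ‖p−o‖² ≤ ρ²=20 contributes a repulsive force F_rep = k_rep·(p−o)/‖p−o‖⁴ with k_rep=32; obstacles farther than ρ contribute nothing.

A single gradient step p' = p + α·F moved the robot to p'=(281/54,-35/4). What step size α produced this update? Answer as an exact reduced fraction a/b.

α = 1/4

F_att = 3/4·(g−p) = 3/4·(-8,-4) = (-6.0000,-3.0000)
o1: d²=9 ≤ ρ²=20; F_rep = 32·(-3,0)/9² = (-1.1852,0.0000)
o2: d²=25 > ρ²=20 → inactive
F = F_att + ΣF_rep = (-7.1852,-3.0000)
Δp = p'−p = (-1.7963,-0.7500); α = Δx/Fx = (-97/54) / (-194/27) = 1/4
check: Δy/Fy = (-3/4) / (-3) = 1/4 ✓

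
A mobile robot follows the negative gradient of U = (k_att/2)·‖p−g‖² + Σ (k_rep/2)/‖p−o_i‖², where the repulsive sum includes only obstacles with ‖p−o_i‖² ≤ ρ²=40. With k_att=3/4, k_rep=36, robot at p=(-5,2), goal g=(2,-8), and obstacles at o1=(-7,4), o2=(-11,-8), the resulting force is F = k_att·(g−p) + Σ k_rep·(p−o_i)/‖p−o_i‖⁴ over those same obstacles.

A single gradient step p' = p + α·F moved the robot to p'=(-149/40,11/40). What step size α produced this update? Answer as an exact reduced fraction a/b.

F_att = 3/4·(g−p) = 3/4·(7,-10) = (5.2500,-7.5000)
o1: d²=8 ≤ ρ²=40; F_rep = 36·(2,-2)/8² = (1.1250,-1.1250)
o2: d²=136 > ρ²=40 → inactive
F = F_att + ΣF_rep = (6.3750,-8.6250)
Δp = p'−p = (1.2750,-1.7250); α = Δx/Fx = (51/40) / (51/8) = 1/5
check: Δy/Fy = (-69/40) / (-69/8) = 1/5 ✓

α = 1/5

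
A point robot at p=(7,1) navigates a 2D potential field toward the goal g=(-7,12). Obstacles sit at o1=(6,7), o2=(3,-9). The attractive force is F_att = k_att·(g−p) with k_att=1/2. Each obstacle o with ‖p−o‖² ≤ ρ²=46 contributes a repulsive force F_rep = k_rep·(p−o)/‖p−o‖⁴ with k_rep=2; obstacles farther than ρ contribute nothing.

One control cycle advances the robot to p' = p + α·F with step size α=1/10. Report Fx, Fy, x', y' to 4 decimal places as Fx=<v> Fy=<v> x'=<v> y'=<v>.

F_att = 1/2·(g−p) = 1/2·(-14,11) = (-7.0000,5.5000)
o1: d²=37 ≤ ρ²=46; F_rep = 2·(1,-6)/37² = (0.0015,-0.0088)
o2: d²=116 > ρ²=46 → inactive
F = F_att + ΣF_rep = (-6.9985,5.4912)
p' = p + 1/10·F = (6.3001,1.5491)

Fx=-6.9985 Fy=5.4912 x'=6.3001 y'=1.5491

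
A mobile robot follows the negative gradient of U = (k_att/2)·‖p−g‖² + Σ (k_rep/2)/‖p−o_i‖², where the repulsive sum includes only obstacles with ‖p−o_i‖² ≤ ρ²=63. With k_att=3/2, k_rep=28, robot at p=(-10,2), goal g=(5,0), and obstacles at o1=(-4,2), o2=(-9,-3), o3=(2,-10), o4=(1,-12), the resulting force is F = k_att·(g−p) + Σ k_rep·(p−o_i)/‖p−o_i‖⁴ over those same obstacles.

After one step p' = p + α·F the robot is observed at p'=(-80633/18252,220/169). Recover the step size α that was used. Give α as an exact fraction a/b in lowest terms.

F_att = 3/2·(g−p) = 3/2·(15,-2) = (22.5000,-3.0000)
o1: d²=36 ≤ ρ²=63; F_rep = 28·(-6,0)/36² = (-0.1296,0.0000)
o2: d²=26 ≤ ρ²=63; F_rep = 28·(-1,5)/26² = (-0.0414,0.2071)
o3: d²=288 > ρ²=63 → inactive
o4: d²=317 > ρ²=63 → inactive
F = F_att + ΣF_rep = (22.3290,-2.7929)
Δp = p'−p = (5.5822,-0.6982); α = Δx/Fx = (101887/18252) / (101887/4563) = 1/4
check: Δy/Fy = (-118/169) / (-472/169) = 1/4 ✓

α = 1/4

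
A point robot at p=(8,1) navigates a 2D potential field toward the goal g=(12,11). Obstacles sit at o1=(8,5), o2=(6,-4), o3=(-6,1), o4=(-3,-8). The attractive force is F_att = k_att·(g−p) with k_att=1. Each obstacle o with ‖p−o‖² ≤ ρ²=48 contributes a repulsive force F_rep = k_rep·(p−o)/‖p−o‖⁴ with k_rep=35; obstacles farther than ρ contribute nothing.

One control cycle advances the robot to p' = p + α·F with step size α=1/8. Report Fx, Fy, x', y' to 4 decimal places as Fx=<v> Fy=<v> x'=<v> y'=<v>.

F_att = 1·(g−p) = 1·(4,10) = (4.0000,10.0000)
o1: d²=16 ≤ ρ²=48; F_rep = 35·(0,-4)/16² = (0.0000,-0.5469)
o2: d²=29 ≤ ρ²=48; F_rep = 35·(2,5)/29² = (0.0832,0.2081)
o3: d²=196 > ρ²=48 → inactive
o4: d²=202 > ρ²=48 → inactive
F = F_att + ΣF_rep = (4.0832,9.6612)
p' = p + 1/8·F = (8.5104,2.2077)

Fx=4.0832 Fy=9.6612 x'=8.5104 y'=2.2077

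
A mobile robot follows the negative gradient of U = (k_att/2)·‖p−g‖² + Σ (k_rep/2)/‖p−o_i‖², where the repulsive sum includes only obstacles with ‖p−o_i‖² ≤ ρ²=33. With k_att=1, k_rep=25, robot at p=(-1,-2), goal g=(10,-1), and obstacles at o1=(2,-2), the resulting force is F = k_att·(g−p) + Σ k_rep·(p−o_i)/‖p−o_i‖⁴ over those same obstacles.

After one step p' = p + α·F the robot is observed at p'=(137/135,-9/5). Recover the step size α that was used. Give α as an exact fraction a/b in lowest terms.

F_att = 1·(g−p) = 1·(11,1) = (11.0000,1.0000)
o1: d²=9 ≤ ρ²=33; F_rep = 25·(-3,0)/9² = (-0.9259,0.0000)
F = F_att + ΣF_rep = (10.0741,1.0000)
Δp = p'−p = (2.0148,0.2000); α = Δx/Fx = (272/135) / (272/27) = 1/5
check: Δy/Fy = (1/5) / (1) = 1/5 ✓

α = 1/5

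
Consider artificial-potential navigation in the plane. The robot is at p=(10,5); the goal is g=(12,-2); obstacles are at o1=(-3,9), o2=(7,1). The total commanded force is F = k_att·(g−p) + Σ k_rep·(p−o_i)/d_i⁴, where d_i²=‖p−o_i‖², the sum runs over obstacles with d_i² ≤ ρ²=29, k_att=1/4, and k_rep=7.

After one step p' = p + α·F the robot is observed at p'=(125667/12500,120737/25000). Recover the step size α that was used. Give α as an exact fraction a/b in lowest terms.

α = 1/10

F_att = 1/4·(g−p) = 1/4·(2,-7) = (0.5000,-1.7500)
o1: d²=185 > ρ²=29 → inactive
o2: d²=25 ≤ ρ²=29; F_rep = 7·(3,4)/25² = (0.0336,0.0448)
F = F_att + ΣF_rep = (0.5336,-1.7052)
Δp = p'−p = (0.0534,-0.1705); α = Δx/Fx = (667/12500) / (667/1250) = 1/10
check: Δy/Fy = (-4263/25000) / (-4263/2500) = 1/10 ✓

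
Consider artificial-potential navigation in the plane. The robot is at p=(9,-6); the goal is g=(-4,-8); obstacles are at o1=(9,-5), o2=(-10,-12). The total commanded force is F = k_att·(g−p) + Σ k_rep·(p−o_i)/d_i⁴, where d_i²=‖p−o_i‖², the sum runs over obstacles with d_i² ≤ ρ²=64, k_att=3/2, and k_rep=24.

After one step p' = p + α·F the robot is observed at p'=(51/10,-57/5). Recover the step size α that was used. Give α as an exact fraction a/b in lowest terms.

α = 1/5

F_att = 3/2·(g−p) = 3/2·(-13,-2) = (-19.5000,-3.0000)
o1: d²=1 ≤ ρ²=64; F_rep = 24·(0,-1)/1² = (0.0000,-24.0000)
o2: d²=397 > ρ²=64 → inactive
F = F_att + ΣF_rep = (-19.5000,-27.0000)
Δp = p'−p = (-3.9000,-5.4000); α = Δx/Fx = (-39/10) / (-39/2) = 1/5
check: Δy/Fy = (-27/5) / (-27) = 1/5 ✓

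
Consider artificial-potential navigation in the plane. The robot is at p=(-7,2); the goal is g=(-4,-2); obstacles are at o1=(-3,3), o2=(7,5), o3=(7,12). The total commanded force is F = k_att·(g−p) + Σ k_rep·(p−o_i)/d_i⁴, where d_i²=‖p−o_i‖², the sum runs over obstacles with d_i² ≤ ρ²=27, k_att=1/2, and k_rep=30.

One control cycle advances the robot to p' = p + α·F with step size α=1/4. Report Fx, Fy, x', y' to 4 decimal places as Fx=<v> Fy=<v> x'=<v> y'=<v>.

Fx=1.0848 Fy=-2.1038 x'=-6.7288 y'=1.4740

F_att = 1/2·(g−p) = 1/2·(3,-4) = (1.5000,-2.0000)
o1: d²=17 ≤ ρ²=27; F_rep = 30·(-4,-1)/17² = (-0.4152,-0.1038)
o2: d²=205 > ρ²=27 → inactive
o3: d²=296 > ρ²=27 → inactive
F = F_att + ΣF_rep = (1.0848,-2.1038)
p' = p + 1/4·F = (-6.7288,1.4740)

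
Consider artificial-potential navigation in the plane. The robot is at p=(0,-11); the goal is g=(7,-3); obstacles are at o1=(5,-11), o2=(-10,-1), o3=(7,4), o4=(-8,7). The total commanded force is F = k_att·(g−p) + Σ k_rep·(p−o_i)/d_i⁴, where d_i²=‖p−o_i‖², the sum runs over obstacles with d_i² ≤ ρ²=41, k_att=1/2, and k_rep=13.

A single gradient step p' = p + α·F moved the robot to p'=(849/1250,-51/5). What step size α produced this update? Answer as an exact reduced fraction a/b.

α = 1/5

F_att = 1/2·(g−p) = 1/2·(7,8) = (3.5000,4.0000)
o1: d²=25 ≤ ρ²=41; F_rep = 13·(-5,0)/25² = (-0.1040,0.0000)
o2: d²=200 > ρ²=41 → inactive
o3: d²=274 > ρ²=41 → inactive
o4: d²=388 > ρ²=41 → inactive
F = F_att + ΣF_rep = (3.3960,4.0000)
Δp = p'−p = (0.6792,0.8000); α = Δx/Fx = (849/1250) / (849/250) = 1/5
check: Δy/Fy = (4/5) / (4) = 1/5 ✓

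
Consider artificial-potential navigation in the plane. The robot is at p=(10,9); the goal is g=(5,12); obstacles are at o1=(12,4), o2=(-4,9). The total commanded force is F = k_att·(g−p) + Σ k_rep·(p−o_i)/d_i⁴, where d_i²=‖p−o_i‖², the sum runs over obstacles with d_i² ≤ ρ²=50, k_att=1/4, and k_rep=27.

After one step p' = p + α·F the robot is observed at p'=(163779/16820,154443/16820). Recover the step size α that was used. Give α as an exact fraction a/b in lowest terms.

F_att = 1/4·(g−p) = 1/4·(-5,3) = (-1.2500,0.7500)
o1: d²=29 ≤ ρ²=50; F_rep = 27·(-2,5)/29² = (-0.0642,0.1605)
o2: d²=196 > ρ²=50 → inactive
F = F_att + ΣF_rep = (-1.3142,0.9105)
Δp = p'−p = (-0.2628,0.1821); α = Δx/Fx = (-4421/16820) / (-4421/3364) = 1/5
check: Δy/Fy = (3063/16820) / (3063/3364) = 1/5 ✓

α = 1/5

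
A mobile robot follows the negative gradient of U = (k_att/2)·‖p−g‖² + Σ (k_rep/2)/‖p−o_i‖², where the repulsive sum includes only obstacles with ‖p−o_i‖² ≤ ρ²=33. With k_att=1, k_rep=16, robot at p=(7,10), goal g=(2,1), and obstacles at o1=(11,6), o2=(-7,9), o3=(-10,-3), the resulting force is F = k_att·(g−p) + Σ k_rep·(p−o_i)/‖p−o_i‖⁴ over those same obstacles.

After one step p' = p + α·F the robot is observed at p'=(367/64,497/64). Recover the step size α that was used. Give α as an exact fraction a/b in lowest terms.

F_att = 1·(g−p) = 1·(-5,-9) = (-5.0000,-9.0000)
o1: d²=32 ≤ ρ²=33; F_rep = 16·(-4,4)/32² = (-0.0625,0.0625)
o2: d²=197 > ρ²=33 → inactive
o3: d²=458 > ρ²=33 → inactive
F = F_att + ΣF_rep = (-5.0625,-8.9375)
Δp = p'−p = (-1.2656,-2.2344); α = Δx/Fx = (-81/64) / (-81/16) = 1/4
check: Δy/Fy = (-143/64) / (-143/16) = 1/4 ✓

α = 1/4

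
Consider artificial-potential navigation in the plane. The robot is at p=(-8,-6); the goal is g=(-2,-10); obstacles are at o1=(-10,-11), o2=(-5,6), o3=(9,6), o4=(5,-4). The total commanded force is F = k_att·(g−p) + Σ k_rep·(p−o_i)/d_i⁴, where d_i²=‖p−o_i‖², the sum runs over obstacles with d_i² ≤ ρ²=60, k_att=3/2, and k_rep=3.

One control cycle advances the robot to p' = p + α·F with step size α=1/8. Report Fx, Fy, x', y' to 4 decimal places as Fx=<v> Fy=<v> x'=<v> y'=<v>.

F_att = 3/2·(g−p) = 3/2·(6,-4) = (9.0000,-6.0000)
o1: d²=29 ≤ ρ²=60; F_rep = 3·(2,5)/29² = (0.0071,0.0178)
o2: d²=153 > ρ²=60 → inactive
o3: d²=433 > ρ²=60 → inactive
o4: d²=173 > ρ²=60 → inactive
F = F_att + ΣF_rep = (9.0071,-5.9822)
p' = p + 1/8·F = (-6.8741,-6.7478)

Fx=9.0071 Fy=-5.9822 x'=-6.8741 y'=-6.7478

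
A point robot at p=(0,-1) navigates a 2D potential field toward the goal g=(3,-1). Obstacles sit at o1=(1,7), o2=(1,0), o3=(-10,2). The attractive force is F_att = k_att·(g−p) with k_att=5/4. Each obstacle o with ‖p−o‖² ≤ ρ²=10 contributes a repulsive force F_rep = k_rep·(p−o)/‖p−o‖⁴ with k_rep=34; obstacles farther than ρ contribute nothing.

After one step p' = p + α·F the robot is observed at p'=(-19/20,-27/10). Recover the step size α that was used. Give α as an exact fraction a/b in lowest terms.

α = 1/5

F_att = 5/4·(g−p) = 5/4·(3,0) = (3.7500,0.0000)
o1: d²=65 > ρ²=10 → inactive
o2: d²=2 ≤ ρ²=10; F_rep = 34·(-1,-1)/2² = (-8.5000,-8.5000)
o3: d²=109 > ρ²=10 → inactive
F = F_att + ΣF_rep = (-4.7500,-8.5000)
Δp = p'−p = (-0.9500,-1.7000); α = Δx/Fx = (-19/20) / (-19/4) = 1/5
check: Δy/Fy = (-17/10) / (-17/2) = 1/5 ✓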